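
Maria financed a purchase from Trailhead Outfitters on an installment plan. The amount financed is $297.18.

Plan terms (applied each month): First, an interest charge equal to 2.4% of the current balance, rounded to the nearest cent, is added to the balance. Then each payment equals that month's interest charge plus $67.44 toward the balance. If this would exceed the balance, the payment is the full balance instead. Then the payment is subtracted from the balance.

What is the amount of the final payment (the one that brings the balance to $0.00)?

$28.08

Month 1: opening $297.18; interest $7.13 → $304.31; payment $74.57; balance $229.74
Month 2: opening $229.74; interest $5.51 → $235.25; payment $72.95; balance $162.30
Month 3: opening $162.30; interest $3.90 → $166.20; payment $71.34; balance $94.86
Month 4: opening $94.86; interest $2.28 → $97.14; payment $69.72; balance $27.42
Month 5: opening $27.42; interest $0.66 → $28.08; payment $28.08; balance $0.00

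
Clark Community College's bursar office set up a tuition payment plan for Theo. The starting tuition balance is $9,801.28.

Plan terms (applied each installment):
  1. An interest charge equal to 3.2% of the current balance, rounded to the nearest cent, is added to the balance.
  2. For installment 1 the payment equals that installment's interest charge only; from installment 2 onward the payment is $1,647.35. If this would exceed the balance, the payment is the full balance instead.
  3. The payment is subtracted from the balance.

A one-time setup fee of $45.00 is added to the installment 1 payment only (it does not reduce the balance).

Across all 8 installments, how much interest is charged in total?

$1,563.52

# | Opening | Interest | Payment | Fee | End bal
1 | $9,801.28 | $313.64 | $313.64 | $45.00 | $9,801.28
2 | $9,801.28 | $313.64 | $1,647.35 | — | $8,467.57
3 | $8,467.57 | $270.96 | $1,647.35 | — | $7,091.18
4 | $7,091.18 | $226.92 | $1,647.35 | — | $5,670.75
5 | $5,670.75 | $181.46 | $1,647.35 | — | $4,204.86
6 | $4,204.86 | $134.56 | $1,647.35 | — | $2,692.07
7 | $2,692.07 | $86.15 | $1,647.35 | — | $1,130.87
8 | $1,130.87 | $36.19 | $1,167.06 | — | $0.00
Total interest: $313.64 + $313.64 + $270.96 + $226.92 + $181.46 + $134.56 + $86.15 + $36.19 = $1,563.52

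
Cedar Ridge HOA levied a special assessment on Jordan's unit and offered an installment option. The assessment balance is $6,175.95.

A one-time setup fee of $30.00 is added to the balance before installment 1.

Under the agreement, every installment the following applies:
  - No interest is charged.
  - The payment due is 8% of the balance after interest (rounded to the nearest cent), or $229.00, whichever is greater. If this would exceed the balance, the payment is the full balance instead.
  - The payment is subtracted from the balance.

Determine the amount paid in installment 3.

$420.22

# | Opening | Payment | End bal
1 | $6,205.95 | $496.48 | $5,709.47
2 | $5,709.47 | $456.76 | $5,252.71
3 | $5,252.71 | $420.22 | $4,832.49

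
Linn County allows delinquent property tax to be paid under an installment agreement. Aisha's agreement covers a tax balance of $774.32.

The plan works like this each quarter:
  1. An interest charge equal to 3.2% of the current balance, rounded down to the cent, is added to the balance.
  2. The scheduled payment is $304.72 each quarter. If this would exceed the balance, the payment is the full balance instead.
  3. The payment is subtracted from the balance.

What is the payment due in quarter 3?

$212.03

Quarter 1: $774.32 +$24.77 interest = $799.09; pay $304.72 → $494.37
Quarter 2: $494.37 +$15.81 interest = $510.18; pay $304.72 → $205.46
Quarter 3: $205.46 +$6.57 interest = $212.03; pay $212.03 → $0.00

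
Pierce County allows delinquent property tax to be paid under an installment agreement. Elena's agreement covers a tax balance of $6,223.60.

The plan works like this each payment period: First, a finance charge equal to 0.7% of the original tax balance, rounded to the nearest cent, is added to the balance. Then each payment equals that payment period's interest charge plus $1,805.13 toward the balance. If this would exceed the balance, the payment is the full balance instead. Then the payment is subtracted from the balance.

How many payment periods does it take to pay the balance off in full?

# | Opening | Interest | Payment | End bal
1 | $6,223.60 | $43.57 | $1,848.70 | $4,418.47
2 | $4,418.47 | $43.57 | $1,848.70 | $2,613.34
3 | $2,613.34 | $43.57 | $1,848.70 | $808.21
4 | $808.21 | $43.57 | $851.78 | $0.00
Balance reaches $0.00 in payment period 4.

4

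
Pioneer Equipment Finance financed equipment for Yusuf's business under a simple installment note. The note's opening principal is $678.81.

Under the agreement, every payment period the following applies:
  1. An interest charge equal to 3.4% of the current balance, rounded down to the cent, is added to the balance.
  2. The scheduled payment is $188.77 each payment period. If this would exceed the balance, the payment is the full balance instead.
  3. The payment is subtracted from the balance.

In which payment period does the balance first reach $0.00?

4

Payment period 1: opening $678.81; interest $23.07 → $701.88; payment $188.77; balance $513.11
Payment period 2: opening $513.11; interest $17.44 → $530.55; payment $188.77; balance $341.78
Payment period 3: opening $341.78; interest $11.62 → $353.40; payment $188.77; balance $164.63
Payment period 4: opening $164.63; interest $5.59 → $170.22; payment $170.22; balance $0.00
Balance reaches $0.00 in payment period 4.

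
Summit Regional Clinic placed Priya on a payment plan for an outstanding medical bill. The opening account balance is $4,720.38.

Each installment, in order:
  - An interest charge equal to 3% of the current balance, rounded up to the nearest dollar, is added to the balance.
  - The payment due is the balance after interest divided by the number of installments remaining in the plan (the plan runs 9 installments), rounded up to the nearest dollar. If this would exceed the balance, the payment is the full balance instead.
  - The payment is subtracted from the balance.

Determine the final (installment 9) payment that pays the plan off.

$683.38

# | Opening | Interest | Payment | End bal
1 | $4,720.38 | $142.00 | $541.00 | $4,321.38
2 | $4,321.38 | $130.00 | $557.00 | $3,894.38
3 | $3,894.38 | $117.00 | $574.00 | $3,437.38
4 | $3,437.38 | $104.00 | $591.00 | $2,950.38
5 | $2,950.38 | $89.00 | $608.00 | $2,431.38
6 | $2,431.38 | $73.00 | $627.00 | $1,877.38
7 | $1,877.38 | $57.00 | $645.00 | $1,289.38
8 | $1,289.38 | $39.00 | $665.00 | $663.38
9 | $663.38 | $20.00 | $683.38 | $0.00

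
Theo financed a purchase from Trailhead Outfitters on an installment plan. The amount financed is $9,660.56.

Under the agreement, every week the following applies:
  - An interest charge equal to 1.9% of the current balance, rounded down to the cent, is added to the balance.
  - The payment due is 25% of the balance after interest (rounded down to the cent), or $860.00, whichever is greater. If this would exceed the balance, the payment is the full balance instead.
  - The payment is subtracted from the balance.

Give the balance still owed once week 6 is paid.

$1,685.74

# | Opening | Interest | Payment | End bal
1 | $9,660.56 | $183.55 | $2,461.02 | $7,383.09
2 | $7,383.09 | $140.27 | $1,880.84 | $5,642.52
3 | $5,642.52 | $107.20 | $1,437.43 | $4,312.29
4 | $4,312.29 | $81.93 | $1,098.55 | $3,295.67
5 | $3,295.67 | $62.61 | $860.00 | $2,498.28
6 | $2,498.28 | $47.46 | $860.00 | $1,685.74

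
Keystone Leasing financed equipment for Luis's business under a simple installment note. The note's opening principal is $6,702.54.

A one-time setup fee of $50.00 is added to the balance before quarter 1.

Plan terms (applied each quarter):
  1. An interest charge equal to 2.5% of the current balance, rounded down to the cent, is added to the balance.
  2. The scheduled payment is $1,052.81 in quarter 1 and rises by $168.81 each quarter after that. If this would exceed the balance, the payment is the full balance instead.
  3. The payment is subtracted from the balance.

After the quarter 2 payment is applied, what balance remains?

# | Opening | Interest | Payment | End bal
1 | $6,752.54 | $168.81 | $1,052.81 | $5,868.54
2 | $5,868.54 | $146.71 | $1,221.62 | $4,793.63

$4,793.63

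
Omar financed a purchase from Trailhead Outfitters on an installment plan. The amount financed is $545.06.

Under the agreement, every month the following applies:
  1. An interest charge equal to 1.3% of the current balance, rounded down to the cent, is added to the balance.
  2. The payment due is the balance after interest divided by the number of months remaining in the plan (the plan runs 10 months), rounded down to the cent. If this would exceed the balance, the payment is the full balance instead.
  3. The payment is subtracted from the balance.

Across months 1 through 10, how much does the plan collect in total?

Month 1: opening $545.06; interest $7.08 → $552.14; payment $55.21; balance $496.93
Month 2: opening $496.93; interest $6.46 → $503.39; payment $55.93; balance $447.46
Month 3: opening $447.46; interest $5.81 → $453.27; payment $56.65; balance $396.62
Month 4: opening $396.62; interest $5.15 → $401.77; payment $57.39; balance $344.38
Month 5: opening $344.38; interest $4.47 → $348.85; payment $58.14; balance $290.71
Month 6: opening $290.71; interest $3.77 → $294.48; payment $58.89; balance $235.59
Month 7: opening $235.59; interest $3.06 → $238.65; payment $59.66; balance $178.99
Month 8: opening $178.99; interest $2.32 → $181.31; payment $60.43; balance $120.88
Month 9: opening $120.88; interest $1.57 → $122.45; payment $61.22; balance $61.23
Month 10: opening $61.23; interest $0.79 → $62.02; payment $62.02; balance $0.00
Total paid: $585.54

$585.54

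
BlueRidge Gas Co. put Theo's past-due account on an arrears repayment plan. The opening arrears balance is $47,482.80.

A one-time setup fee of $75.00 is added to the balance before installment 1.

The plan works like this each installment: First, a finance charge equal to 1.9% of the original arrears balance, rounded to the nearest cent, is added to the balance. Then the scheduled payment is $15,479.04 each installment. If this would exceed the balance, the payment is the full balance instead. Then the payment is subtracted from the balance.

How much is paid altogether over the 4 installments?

Installment 1: $47,557.80 +$902.17 interest = $48,459.97; pay $15,479.04 → $32,980.93
Installment 2: $32,980.93 +$902.17 interest = $33,883.10; pay $15,479.04 → $18,404.06
Installment 3: $18,404.06 +$902.17 interest = $19,306.23; pay $15,479.04 → $3,827.19
Installment 4: $3,827.19 +$902.17 interest = $4,729.36; pay $4,729.36 → $0.00
Total paid: $51,166.48

$51,166.48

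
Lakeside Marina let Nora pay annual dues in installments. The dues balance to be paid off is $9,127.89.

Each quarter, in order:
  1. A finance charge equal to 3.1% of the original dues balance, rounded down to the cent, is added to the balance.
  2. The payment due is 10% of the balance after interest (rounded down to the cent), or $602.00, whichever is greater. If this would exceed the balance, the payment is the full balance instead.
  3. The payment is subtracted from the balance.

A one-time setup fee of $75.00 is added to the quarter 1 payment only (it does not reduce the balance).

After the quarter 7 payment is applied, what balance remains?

$5,694.46

Quarter 1: $9,127.89 +$282.96 interest = $9,410.85; pay $941.08 (+ $75.00 fee) → $8,469.77
Quarter 2: $8,469.77 +$282.96 interest = $8,752.73; pay $875.27 → $7,877.46
Quarter 3: $7,877.46 +$282.96 interest = $8,160.42; pay $816.04 → $7,344.38
Quarter 4: $7,344.38 +$282.96 interest = $7,627.34; pay $762.73 → $6,864.61
Quarter 5: $6,864.61 +$282.96 interest = $7,147.57; pay $714.75 → $6,432.82
Quarter 6: $6,432.82 +$282.96 interest = $6,715.78; pay $671.57 → $6,044.21
Quarter 7: $6,044.21 +$282.96 interest = $6,327.17; pay $632.71 → $5,694.46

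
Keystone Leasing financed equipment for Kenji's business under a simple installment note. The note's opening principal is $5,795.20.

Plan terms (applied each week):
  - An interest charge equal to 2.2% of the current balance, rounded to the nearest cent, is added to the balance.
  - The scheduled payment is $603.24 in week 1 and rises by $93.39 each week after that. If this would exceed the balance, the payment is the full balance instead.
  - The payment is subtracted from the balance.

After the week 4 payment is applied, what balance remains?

$3,259.89

Week 1: opening $5,795.20; interest $127.49 → $5,922.69; payment $603.24; balance $5,319.45
Week 2: opening $5,319.45; interest $117.03 → $5,436.48; payment $696.63; balance $4,739.85
Week 3: opening $4,739.85; interest $104.28 → $4,844.13; payment $790.02; balance $4,054.11
Week 4: opening $4,054.11; interest $89.19 → $4,143.30; payment $883.41; balance $3,259.89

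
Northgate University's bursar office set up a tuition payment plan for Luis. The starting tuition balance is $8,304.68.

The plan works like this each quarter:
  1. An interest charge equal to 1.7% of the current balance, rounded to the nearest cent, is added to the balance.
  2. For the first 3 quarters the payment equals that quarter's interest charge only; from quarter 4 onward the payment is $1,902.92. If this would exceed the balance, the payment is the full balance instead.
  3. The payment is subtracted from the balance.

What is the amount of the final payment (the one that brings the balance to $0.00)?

Quarter 1: opening $8,304.68; interest $141.18 → $8,445.86; payment $141.18; balance $8,304.68
Quarter 2: opening $8,304.68; interest $141.18 → $8,445.86; payment $141.18; balance $8,304.68
Quarter 3: opening $8,304.68; interest $141.18 → $8,445.86; payment $141.18; balance $8,304.68
Quarter 4: opening $8,304.68; interest $141.18 → $8,445.86; payment $1,902.92; balance $6,542.94
Quarter 5: opening $6,542.94; interest $111.23 → $6,654.17; payment $1,902.92; balance $4,751.25
Quarter 6: opening $4,751.25; interest $80.77 → $4,832.02; payment $1,902.92; balance $2,929.10
Quarter 7: opening $2,929.10; interest $49.79 → $2,978.89; payment $1,902.92; balance $1,075.97
Quarter 8: opening $1,075.97; interest $18.29 → $1,094.26; payment $1,094.26; balance $0.00

$1,094.26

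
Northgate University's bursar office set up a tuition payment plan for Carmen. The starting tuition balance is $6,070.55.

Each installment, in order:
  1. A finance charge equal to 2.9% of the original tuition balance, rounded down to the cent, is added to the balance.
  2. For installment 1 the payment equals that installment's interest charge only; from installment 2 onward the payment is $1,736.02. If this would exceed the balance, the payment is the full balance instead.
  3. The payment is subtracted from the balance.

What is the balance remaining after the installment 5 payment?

# | Opening | Interest | Payment | End bal
1 | $6,070.55 | $176.04 | $176.04 | $6,070.55
2 | $6,070.55 | $176.04 | $1,736.02 | $4,510.57
3 | $4,510.57 | $176.04 | $1,736.02 | $2,950.59
4 | $2,950.59 | $176.04 | $1,736.02 | $1,390.61
5 | $1,390.61 | $176.04 | $1,566.65 | $0.00

$0.00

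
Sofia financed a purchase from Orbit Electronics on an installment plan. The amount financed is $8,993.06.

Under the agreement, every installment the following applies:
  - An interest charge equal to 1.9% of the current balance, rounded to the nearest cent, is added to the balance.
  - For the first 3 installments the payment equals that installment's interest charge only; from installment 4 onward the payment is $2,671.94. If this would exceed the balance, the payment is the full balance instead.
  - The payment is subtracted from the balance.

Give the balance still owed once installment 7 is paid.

Installment 1: $8,993.06 +$170.87 interest = $9,163.93; pay $170.87 → $8,993.06
Installment 2: $8,993.06 +$170.87 interest = $9,163.93; pay $170.87 → $8,993.06
Installment 3: $8,993.06 +$170.87 interest = $9,163.93; pay $170.87 → $8,993.06
Installment 4: $8,993.06 +$170.87 interest = $9,163.93; pay $2,671.94 → $6,491.99
Installment 5: $6,491.99 +$123.35 interest = $6,615.34; pay $2,671.94 → $3,943.40
Installment 6: $3,943.40 +$74.92 interest = $4,018.32; pay $2,671.94 → $1,346.38
Installment 7: $1,346.38 +$25.58 interest = $1,371.96; pay $1,371.96 → $0.00

$0.00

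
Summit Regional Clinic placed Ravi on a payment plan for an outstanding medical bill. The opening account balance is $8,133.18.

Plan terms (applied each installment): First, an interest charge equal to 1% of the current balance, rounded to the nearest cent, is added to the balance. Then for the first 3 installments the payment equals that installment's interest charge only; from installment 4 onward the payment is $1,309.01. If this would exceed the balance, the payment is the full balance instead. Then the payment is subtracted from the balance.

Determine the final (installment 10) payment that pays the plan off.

Installment 1: opening $8,133.18; interest $81.33 → $8,214.51; payment $81.33; balance $8,133.18
Installment 2: opening $8,133.18; interest $81.33 → $8,214.51; payment $81.33; balance $8,133.18
Installment 3: opening $8,133.18; interest $81.33 → $8,214.51; payment $81.33; balance $8,133.18
Installment 4: opening $8,133.18; interest $81.33 → $8,214.51; payment $1,309.01; balance $6,905.50
Installment 5: opening $6,905.50; interest $69.06 → $6,974.56; payment $1,309.01; balance $5,665.55
Installment 6: opening $5,665.55; interest $56.66 → $5,722.21; payment $1,309.01; balance $4,413.20
Installment 7: opening $4,413.20; interest $44.13 → $4,457.33; payment $1,309.01; balance $3,148.32
Installment 8: opening $3,148.32; interest $31.48 → $3,179.80; payment $1,309.01; balance $1,870.79
Installment 9: opening $1,870.79; interest $18.71 → $1,889.50; payment $1,309.01; balance $580.49
Installment 10: opening $580.49; interest $5.80 → $586.29; payment $586.29; balance $0.00

$586.29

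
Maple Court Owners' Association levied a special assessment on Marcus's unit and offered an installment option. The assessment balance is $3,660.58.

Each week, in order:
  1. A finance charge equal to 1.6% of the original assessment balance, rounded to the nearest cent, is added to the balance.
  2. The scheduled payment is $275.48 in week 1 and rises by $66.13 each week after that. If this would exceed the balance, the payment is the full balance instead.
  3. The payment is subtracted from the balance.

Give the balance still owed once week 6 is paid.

Week 1: opening $3,660.58; interest $58.57 → $3,719.15; payment $275.48; balance $3,443.67
Week 2: opening $3,443.67; interest $58.57 → $3,502.24; payment $341.61; balance $3,160.63
Week 3: opening $3,160.63; interest $58.57 → $3,219.20; payment $407.74; balance $2,811.46
Week 4: opening $2,811.46; interest $58.57 → $2,870.03; payment $473.87; balance $2,396.16
Week 5: opening $2,396.16; interest $58.57 → $2,454.73; payment $540.00; balance $1,914.73
Week 6: opening $1,914.73; interest $58.57 → $1,973.30; payment $606.13; balance $1,367.17

$1,367.17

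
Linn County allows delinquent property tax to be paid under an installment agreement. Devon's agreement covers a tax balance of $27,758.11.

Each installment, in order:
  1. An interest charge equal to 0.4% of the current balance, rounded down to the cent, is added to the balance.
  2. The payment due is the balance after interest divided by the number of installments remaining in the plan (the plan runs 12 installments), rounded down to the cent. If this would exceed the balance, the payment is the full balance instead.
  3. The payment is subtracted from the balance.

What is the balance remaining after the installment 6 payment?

$14,215.50

Installment 1: opening $27,758.11; interest $111.03 → $27,869.14; payment $2,322.42; balance $25,546.72
Installment 2: opening $25,546.72; interest $102.18 → $25,648.90; payment $2,331.71; balance $23,317.19
Installment 3: opening $23,317.19; interest $93.26 → $23,410.45; payment $2,341.04; balance $21,069.41
Installment 4: opening $21,069.41; interest $84.27 → $21,153.68; payment $2,350.40; balance $18,803.28
Installment 5: opening $18,803.28; interest $75.21 → $18,878.49; payment $2,359.81; balance $16,518.68
Installment 6: opening $16,518.68; interest $66.07 → $16,584.75; payment $2,369.25; balance $14,215.50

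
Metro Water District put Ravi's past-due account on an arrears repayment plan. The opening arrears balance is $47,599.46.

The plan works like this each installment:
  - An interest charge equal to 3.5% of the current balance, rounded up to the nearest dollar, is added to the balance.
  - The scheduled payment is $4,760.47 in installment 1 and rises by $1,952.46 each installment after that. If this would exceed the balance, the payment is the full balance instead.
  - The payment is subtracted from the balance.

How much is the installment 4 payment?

Installment 1: $47,599.46 +$1,666.00 interest = $49,265.46; pay $4,760.47 → $44,504.99
Installment 2: $44,504.99 +$1,558.00 interest = $46,062.99; pay $6,712.93 → $39,350.06
Installment 3: $39,350.06 +$1,378.00 interest = $40,728.06; pay $8,665.39 → $32,062.67
Installment 4: $32,062.67 +$1,123.00 interest = $33,185.67; pay $10,617.85 → $22,567.82

$10,617.85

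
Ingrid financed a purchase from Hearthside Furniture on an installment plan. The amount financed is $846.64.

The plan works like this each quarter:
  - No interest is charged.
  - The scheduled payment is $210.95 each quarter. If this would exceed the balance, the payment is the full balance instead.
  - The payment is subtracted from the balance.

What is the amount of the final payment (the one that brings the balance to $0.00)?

Quarter 1: $846.64 − $210.95 → $635.69
Quarter 2: $635.69 − $210.95 → $424.74
Quarter 3: $424.74 − $210.95 → $213.79
Quarter 4: $213.79 − $210.95 → $2.84
Quarter 5: $2.84 − $2.84 → $0.00

$2.84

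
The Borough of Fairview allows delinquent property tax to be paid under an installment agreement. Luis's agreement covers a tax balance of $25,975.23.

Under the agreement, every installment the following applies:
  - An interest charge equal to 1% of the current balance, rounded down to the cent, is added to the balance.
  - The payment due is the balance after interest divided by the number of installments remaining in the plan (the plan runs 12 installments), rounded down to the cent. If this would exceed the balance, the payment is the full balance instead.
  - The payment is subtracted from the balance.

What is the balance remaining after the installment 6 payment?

$13,786.62

Installment 1: $25,975.23 +$259.75 interest = $26,234.98; pay $2,186.24 → $24,048.74
Installment 2: $24,048.74 +$240.48 interest = $24,289.22; pay $2,208.11 → $22,081.11
Installment 3: $22,081.11 +$220.81 interest = $22,301.92; pay $2,230.19 → $20,071.73
Installment 4: $20,071.73 +$200.71 interest = $20,272.44; pay $2,252.49 → $18,019.95
Installment 5: $18,019.95 +$180.19 interest = $18,200.14; pay $2,275.01 → $15,925.13
Installment 6: $15,925.13 +$159.25 interest = $16,084.38; pay $2,297.76 → $13,786.62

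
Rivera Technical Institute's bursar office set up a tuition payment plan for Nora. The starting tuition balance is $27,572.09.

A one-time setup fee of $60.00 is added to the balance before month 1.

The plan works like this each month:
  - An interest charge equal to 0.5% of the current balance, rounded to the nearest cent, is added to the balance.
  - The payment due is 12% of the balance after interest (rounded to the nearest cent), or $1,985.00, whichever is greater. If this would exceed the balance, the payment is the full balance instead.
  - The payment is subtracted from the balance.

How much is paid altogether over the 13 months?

$28,508.48

# | Opening | Interest | Payment | End bal
1 | $27,632.09 | $138.16 | $3,332.43 | $24,437.82
2 | $24,437.82 | $122.19 | $2,947.20 | $21,612.81
3 | $21,612.81 | $108.06 | $2,606.50 | $19,114.37
4 | $19,114.37 | $95.57 | $2,305.19 | $16,904.75
5 | $16,904.75 | $84.52 | $2,038.71 | $14,950.56
6 | $14,950.56 | $74.75 | $1,985.00 | $13,040.31
7 | $13,040.31 | $65.20 | $1,985.00 | $11,120.51
8 | $11,120.51 | $55.60 | $1,985.00 | $9,191.11
9 | $9,191.11 | $45.96 | $1,985.00 | $7,252.07
10 | $7,252.07 | $36.26 | $1,985.00 | $5,303.33
11 | $5,303.33 | $26.52 | $1,985.00 | $3,344.85
12 | $3,344.85 | $16.72 | $1,985.00 | $1,376.57
13 | $1,376.57 | $6.88 | $1,383.45 | $0.00
Total paid: $28,508.48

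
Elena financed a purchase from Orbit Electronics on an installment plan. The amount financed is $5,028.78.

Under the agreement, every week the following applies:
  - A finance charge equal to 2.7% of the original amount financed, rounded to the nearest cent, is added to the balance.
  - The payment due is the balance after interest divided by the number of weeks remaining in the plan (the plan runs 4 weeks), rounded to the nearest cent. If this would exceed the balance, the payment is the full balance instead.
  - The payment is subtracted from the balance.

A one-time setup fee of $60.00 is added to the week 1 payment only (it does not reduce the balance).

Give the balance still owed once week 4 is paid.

$0.00

# | Opening | Interest | Payment | Fee | End bal
1 | $5,028.78 | $135.78 | $1,291.14 | $60.00 | $3,873.42
2 | $3,873.42 | $135.78 | $1,336.40 | — | $2,672.80
3 | $2,672.80 | $135.78 | $1,404.29 | — | $1,404.29
4 | $1,404.29 | $135.78 | $1,540.07 | — | $0.00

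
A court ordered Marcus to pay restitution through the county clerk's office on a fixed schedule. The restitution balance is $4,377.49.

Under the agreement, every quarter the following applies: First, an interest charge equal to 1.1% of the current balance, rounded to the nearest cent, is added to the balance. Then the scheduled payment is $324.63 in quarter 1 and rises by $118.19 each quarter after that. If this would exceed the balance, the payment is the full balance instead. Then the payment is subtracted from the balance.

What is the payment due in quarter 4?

Quarter 1: opening $4,377.49; interest $48.15 → $4,425.64; payment $324.63; balance $4,101.01
Quarter 2: opening $4,101.01; interest $45.11 → $4,146.12; payment $442.82; balance $3,703.30
Quarter 3: opening $3,703.30; interest $40.74 → $3,744.04; payment $561.01; balance $3,183.03
Quarter 4: opening $3,183.03; interest $35.01 → $3,218.04; payment $679.20; balance $2,538.84

$679.20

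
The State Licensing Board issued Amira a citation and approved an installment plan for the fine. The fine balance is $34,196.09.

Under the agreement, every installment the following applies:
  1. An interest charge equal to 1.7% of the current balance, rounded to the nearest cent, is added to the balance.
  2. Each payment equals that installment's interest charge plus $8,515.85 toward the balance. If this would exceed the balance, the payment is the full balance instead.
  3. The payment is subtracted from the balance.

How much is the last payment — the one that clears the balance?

# | Opening | Interest | Payment | End bal
1 | $34,196.09 | $581.33 | $9,097.18 | $25,680.24
2 | $25,680.24 | $436.56 | $8,952.41 | $17,164.39
3 | $17,164.39 | $291.79 | $8,807.64 | $8,648.54
4 | $8,648.54 | $147.03 | $8,662.88 | $132.69
5 | $132.69 | $2.26 | $134.95 | $0.00

$134.95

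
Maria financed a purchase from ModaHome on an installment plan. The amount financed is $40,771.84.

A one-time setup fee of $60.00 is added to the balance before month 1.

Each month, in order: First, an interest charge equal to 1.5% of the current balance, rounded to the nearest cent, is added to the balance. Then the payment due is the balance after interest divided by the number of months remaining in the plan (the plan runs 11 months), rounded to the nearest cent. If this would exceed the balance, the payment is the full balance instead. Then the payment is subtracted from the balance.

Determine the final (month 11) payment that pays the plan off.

Month 1: $40,831.84 +$612.48 interest = $41,444.32; pay $3,767.67 → $37,676.65
Month 2: $37,676.65 +$565.15 interest = $38,241.80; pay $3,824.18 → $34,417.62
Month 3: $34,417.62 +$516.26 interest = $34,933.88; pay $3,881.54 → $31,052.34
Month 4: $31,052.34 +$465.79 interest = $31,518.13; pay $3,939.77 → $27,578.36
Month 5: $27,578.36 +$413.68 interest = $27,992.04; pay $3,998.86 → $23,993.18
Month 6: $23,993.18 +$359.90 interest = $24,353.08; pay $4,058.85 → $20,294.23
Month 7: $20,294.23 +$304.41 interest = $20,598.64; pay $4,119.73 → $16,478.91
Month 8: $16,478.91 +$247.18 interest = $16,726.09; pay $4,181.52 → $12,544.57
Month 9: $12,544.57 +$188.17 interest = $12,732.74; pay $4,244.25 → $8,488.49
Month 10: $8,488.49 +$127.33 interest = $8,615.82; pay $4,307.91 → $4,307.91
Month 11: $4,307.91 +$64.62 interest = $4,372.53; pay $4,372.53 → $0.00

$4,372.53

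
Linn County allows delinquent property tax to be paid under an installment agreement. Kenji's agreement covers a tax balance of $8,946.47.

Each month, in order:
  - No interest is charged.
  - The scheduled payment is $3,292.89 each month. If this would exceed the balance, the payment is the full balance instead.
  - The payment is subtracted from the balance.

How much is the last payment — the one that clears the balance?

Month 1: opening $8,946.47; payment $3,292.89; balance $5,653.58
Month 2: opening $5,653.58; payment $3,292.89; balance $2,360.69
Month 3: opening $2,360.69; payment $2,360.69; balance $0.00

$2,360.69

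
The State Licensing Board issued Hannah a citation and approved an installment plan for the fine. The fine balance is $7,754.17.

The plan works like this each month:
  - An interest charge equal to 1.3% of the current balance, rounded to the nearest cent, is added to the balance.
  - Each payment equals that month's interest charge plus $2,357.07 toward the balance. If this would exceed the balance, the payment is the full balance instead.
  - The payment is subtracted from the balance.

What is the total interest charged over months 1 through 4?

Month 1: $7,754.17 +$100.80 interest = $7,854.97; pay $2,457.87 → $5,397.10
Month 2: $5,397.10 +$70.16 interest = $5,467.26; pay $2,427.23 → $3,040.03
Month 3: $3,040.03 +$39.52 interest = $3,079.55; pay $2,396.59 → $682.96
Month 4: $682.96 +$8.88 interest = $691.84; pay $691.84 → $0.00
Total interest: $100.80 + $70.16 + $39.52 + $8.88 = $219.36

$219.36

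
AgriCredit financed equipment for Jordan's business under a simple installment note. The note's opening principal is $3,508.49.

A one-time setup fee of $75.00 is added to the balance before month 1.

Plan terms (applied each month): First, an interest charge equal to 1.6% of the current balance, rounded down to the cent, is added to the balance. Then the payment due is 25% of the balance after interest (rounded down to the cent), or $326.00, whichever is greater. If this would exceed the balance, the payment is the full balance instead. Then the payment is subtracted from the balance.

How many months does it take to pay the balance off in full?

Month 1: $3,583.49 +$57.33 interest = $3,640.82; pay $910.20 → $2,730.62
Month 2: $2,730.62 +$43.68 interest = $2,774.30; pay $693.57 → $2,080.73
Month 3: $2,080.73 +$33.29 interest = $2,114.02; pay $528.50 → $1,585.52
Month 4: $1,585.52 +$25.36 interest = $1,610.88; pay $402.72 → $1,208.16
Month 5: $1,208.16 +$19.33 interest = $1,227.49; pay $326.00 → $901.49
Month 6: $901.49 +$14.42 interest = $915.91; pay $326.00 → $589.91
Month 7: $589.91 +$9.43 interest = $599.34; pay $326.00 → $273.34
Month 8: $273.34 +$4.37 interest = $277.71; pay $277.71 → $0.00
Balance reaches $0.00 in month 8.

8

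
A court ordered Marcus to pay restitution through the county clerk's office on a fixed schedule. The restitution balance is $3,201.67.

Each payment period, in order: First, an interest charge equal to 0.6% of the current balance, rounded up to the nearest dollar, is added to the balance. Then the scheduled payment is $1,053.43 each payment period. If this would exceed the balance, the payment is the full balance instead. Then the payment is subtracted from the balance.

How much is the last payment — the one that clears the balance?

$83.38

Payment period 1: opening $3,201.67; interest $20.00 → $3,221.67; payment $1,053.43; balance $2,168.24
Payment period 2: opening $2,168.24; interest $14.00 → $2,182.24; payment $1,053.43; balance $1,128.81
Payment period 3: opening $1,128.81; interest $7.00 → $1,135.81; payment $1,053.43; balance $82.38
Payment period 4: opening $82.38; interest $1.00 → $83.38; payment $83.38; balance $0.00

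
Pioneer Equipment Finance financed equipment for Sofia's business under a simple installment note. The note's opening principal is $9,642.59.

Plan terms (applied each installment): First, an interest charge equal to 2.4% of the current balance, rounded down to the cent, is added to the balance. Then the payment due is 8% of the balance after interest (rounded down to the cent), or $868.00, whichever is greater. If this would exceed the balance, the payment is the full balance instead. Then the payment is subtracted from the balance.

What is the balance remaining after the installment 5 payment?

$6,303.18

Installment 1: $9,642.59 +$231.42 interest = $9,874.01; pay $868.00 → $9,006.01
Installment 2: $9,006.01 +$216.14 interest = $9,222.15; pay $868.00 → $8,354.15
Installment 3: $8,354.15 +$200.49 interest = $8,554.64; pay $868.00 → $7,686.64
Installment 4: $7,686.64 +$184.47 interest = $7,871.11; pay $868.00 → $7,003.11
Installment 5: $7,003.11 +$168.07 interest = $7,171.18; pay $868.00 → $6,303.18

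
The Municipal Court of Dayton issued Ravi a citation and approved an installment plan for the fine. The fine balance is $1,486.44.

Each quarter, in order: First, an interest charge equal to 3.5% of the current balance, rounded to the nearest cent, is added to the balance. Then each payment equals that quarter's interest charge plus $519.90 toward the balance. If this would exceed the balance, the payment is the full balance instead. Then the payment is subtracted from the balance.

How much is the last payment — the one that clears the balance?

$462.27

# | Opening | Interest | Payment | End bal
1 | $1,486.44 | $52.03 | $571.93 | $966.54
2 | $966.54 | $33.83 | $553.73 | $446.64
3 | $446.64 | $15.63 | $462.27 | $0.00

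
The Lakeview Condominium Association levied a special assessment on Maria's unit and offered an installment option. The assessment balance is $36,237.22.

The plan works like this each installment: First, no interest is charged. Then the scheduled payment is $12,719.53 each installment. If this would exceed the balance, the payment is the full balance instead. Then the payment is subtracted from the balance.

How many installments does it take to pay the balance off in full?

# | Opening | Payment | End bal
1 | $36,237.22 | $12,719.53 | $23,517.69
2 | $23,517.69 | $12,719.53 | $10,798.16
3 | $10,798.16 | $10,798.16 | $0.00
Balance reaches $0.00 in installment 3.

3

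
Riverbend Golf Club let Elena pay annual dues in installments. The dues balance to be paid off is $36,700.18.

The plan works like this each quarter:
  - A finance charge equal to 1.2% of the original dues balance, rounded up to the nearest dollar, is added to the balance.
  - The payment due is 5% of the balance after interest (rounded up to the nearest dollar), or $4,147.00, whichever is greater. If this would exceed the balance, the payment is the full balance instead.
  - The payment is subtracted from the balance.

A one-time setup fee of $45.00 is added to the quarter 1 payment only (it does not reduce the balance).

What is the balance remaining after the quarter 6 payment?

Quarter 1: $36,700.18 +$441.00 interest = $37,141.18; pay $4,147.00 (+ $45.00 fee) → $32,994.18
Quarter 2: $32,994.18 +$441.00 interest = $33,435.18; pay $4,147.00 → $29,288.18
Quarter 3: $29,288.18 +$441.00 interest = $29,729.18; pay $4,147.00 → $25,582.18
Quarter 4: $25,582.18 +$441.00 interest = $26,023.18; pay $4,147.00 → $21,876.18
Quarter 5: $21,876.18 +$441.00 interest = $22,317.18; pay $4,147.00 → $18,170.18
Quarter 6: $18,170.18 +$441.00 interest = $18,611.18; pay $4,147.00 → $14,464.18

$14,464.18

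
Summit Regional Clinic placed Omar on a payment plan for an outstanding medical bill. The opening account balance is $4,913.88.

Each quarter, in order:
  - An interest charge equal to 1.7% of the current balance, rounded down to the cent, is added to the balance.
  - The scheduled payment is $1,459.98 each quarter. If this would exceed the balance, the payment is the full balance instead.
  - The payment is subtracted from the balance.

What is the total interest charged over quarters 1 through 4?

$192.12

Quarter 1: $4,913.88 +$83.53 interest = $4,997.41; pay $1,459.98 → $3,537.43
Quarter 2: $3,537.43 +$60.13 interest = $3,597.56; pay $1,459.98 → $2,137.58
Quarter 3: $2,137.58 +$36.33 interest = $2,173.91; pay $1,459.98 → $713.93
Quarter 4: $713.93 +$12.13 interest = $726.06; pay $726.06 → $0.00
Total interest: $83.53 + $60.13 + $36.33 + $12.13 = $192.12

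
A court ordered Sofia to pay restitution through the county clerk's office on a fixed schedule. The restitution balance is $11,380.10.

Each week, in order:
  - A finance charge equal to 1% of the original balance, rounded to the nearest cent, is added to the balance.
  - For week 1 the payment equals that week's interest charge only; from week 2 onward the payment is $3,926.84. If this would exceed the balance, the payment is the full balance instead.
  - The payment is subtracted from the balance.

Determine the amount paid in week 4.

Week 1: opening $11,380.10; interest $113.80 → $11,493.90; payment $113.80; balance $11,380.10
Week 2: opening $11,380.10; interest $113.80 → $11,493.90; payment $3,926.84; balance $7,567.06
Week 3: opening $7,567.06; interest $113.80 → $7,680.86; payment $3,926.84; balance $3,754.02
Week 4: opening $3,754.02; interest $113.80 → $3,867.82; payment $3,867.82; balance $0.00

$3,867.82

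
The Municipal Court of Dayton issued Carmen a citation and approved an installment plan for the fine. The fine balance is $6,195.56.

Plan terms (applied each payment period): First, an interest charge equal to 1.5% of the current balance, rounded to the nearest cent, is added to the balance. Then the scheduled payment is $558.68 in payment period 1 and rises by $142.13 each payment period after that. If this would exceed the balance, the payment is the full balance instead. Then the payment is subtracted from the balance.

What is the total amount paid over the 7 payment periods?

$6,619.91

Payment period 1: opening $6,195.56; interest $92.93 → $6,288.49; payment $558.68; balance $5,729.81
Payment period 2: opening $5,729.81; interest $85.95 → $5,815.76; payment $700.81; balance $5,114.95
Payment period 3: opening $5,114.95; interest $76.72 → $5,191.67; payment $842.94; balance $4,348.73
Payment period 4: opening $4,348.73; interest $65.23 → $4,413.96; payment $985.07; balance $3,428.89
Payment period 5: opening $3,428.89; interest $51.43 → $3,480.32; payment $1,127.20; balance $2,353.12
Payment period 6: opening $2,353.12; interest $35.30 → $2,388.42; payment $1,269.33; balance $1,119.09
Payment period 7: opening $1,119.09; interest $16.79 → $1,135.88; payment $1,135.88; balance $0.00
Total paid: $6,619.91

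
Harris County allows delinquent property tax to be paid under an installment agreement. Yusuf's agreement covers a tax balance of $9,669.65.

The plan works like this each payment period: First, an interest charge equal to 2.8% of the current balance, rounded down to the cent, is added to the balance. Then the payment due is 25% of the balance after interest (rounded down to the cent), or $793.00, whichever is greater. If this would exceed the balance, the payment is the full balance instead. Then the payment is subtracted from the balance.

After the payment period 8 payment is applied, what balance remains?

Payment period 1: opening $9,669.65; interest $270.75 → $9,940.40; payment $2,485.10; balance $7,455.30
Payment period 2: opening $7,455.30; interest $208.74 → $7,664.04; payment $1,916.01; balance $5,748.03
Payment period 3: opening $5,748.03; interest $160.94 → $5,908.97; payment $1,477.24; balance $4,431.73
Payment period 4: opening $4,431.73; interest $124.08 → $4,555.81; payment $1,138.95; balance $3,416.86
Payment period 5: opening $3,416.86; interest $95.67 → $3,512.53; payment $878.13; balance $2,634.40
Payment period 6: opening $2,634.40; interest $73.76 → $2,708.16; payment $793.00; balance $1,915.16
Payment period 7: opening $1,915.16; interest $53.62 → $1,968.78; payment $793.00; balance $1,175.78
Payment period 8: opening $1,175.78; interest $32.92 → $1,208.70; payment $793.00; balance $415.70

$415.70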